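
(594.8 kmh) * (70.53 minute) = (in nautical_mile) 1 kmh = 0.27777778 m/s, so 594.8 kmh = 594.8 * 0.27777778 = 165.22222 m/s. 1 minute = 60 s, so 70.53 minute = 70.53 * 60 = 4231.8 s. Combine: 165.22222 m/s * 4231.8 s = 699187.4 m. 1 nautical_mile = 1852 m, so 699187.4 m = 699187.4 / 1852 = 377.53099 nautical_mile ≈ 377.5 nautical_mile (4 s.f.). Final answer: 377.5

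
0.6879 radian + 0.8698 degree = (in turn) 0.1119. Check: 0.6879 radian = 0.6879 rad. 1 degree = 0.017453293 rad, so 0.8698 degree = 0.8698 * 0.017453293 = 0.015180874 rad. Sum: 0.6879 + 0.015180874 = 0.70308087 rad. 1 turn = 6.2831853 rad, so 0.70308087 rad = 0.70308087 / 6.2831853 = 0.1118988 turn ≈ 0.1119 turn (4 s.f.).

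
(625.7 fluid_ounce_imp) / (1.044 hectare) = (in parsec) 5.519e-23. Check: 1 fluid_ounce_imp = 2.8413063e-05 m^3, so 625.7 fluid_ounce_imp = 625.7 * 2.8413063e-05 = 0.017778053 m^3. 1 hectare = 10000 m^2, so 1.044 hectare = 1.044 * 10000 = 10440 m^2. Combine: 0.017778053 m^3 / 10440 m^2 = 1.7028787e-06 m. 1 parsec = 3.0856776e+16 m, so 1.7028787e-06 m = 1.7028787e-06 / 3.0856776e+16 = 5.5186539e-23 parsec ≈ 5.519e-23 parsec (4 s.f.).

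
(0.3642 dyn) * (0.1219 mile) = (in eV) 1 dyn = 1e-05 N, so 0.3642 dyn = 0.3642 * 1e-05 = 3.642e-06 N. 1 mile = 1609.344 m, so 0.1219 mile = 0.1219 * 1609.344 = 196.17903 m. Combine: 3.642e-06 N * 196.17903 m = 0.00071448404 J. 1 eV = 1.6021766e-19 J, so 0.00071448404 J = 0.00071448404 / 1.6021766e-19 = 4.4594586e+15 eV ≈ 4.459e+15 eV (4 s.f.). Final answer: 4.459e+15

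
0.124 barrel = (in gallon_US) 1 barrel = 0.15898729 m^3, so 0.124 barrel = 0.124 * 0.15898729 = 0.019714425 m^3. 1 gallon_US = 0.0037854118 m^3, so 0.019714425 m^3 = 0.019714425 / 0.0037854118 = 5.208 gallon_US. Final answer: 5.208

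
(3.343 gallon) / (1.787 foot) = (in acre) 5.741e-06. Check: 1 gallon = 0.0037854118 m^3, so 3.343 gallon = 3.343 * 0.0037854118 = 0.012654632 m^3. 1 foot = 0.3048 m, so 1.787 foot = 1.787 * 0.3048 = 0.5446776 m. Combine: 0.012654632 m^3 / 0.5446776 m = 0.023233251 m^2. 1 acre = 4046.8564 m^2, so 0.023233251 m^2 = 0.023233251 / 4046.8564 = 5.7410614e-06 acre ≈ 5.741e-06 acre (4 s.f.).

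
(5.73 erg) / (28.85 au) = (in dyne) 1 erg = 1e-07 J, so 5.73 erg = 5.73 * 1e-07 = 5.73e-07 J. 1 au = 1.4959787e+11 m, so 28.85 au = 28.85 * 1.4959787e+11 = 4.3158986e+12 m. Combine: 5.73e-07 J / 4.3158986e+12 m = 1.3276494e-19 N. 1 dyne = 1e-05 N, so 1.3276494e-19 N = 1.3276494e-19 / 1e-05 = 1.3276494e-14 dyne ≈ 1.328e-14 dyne (4 s.f.). Final answer: 1.328e-14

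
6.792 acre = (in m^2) 2.749e+04. Check: 1 acre = 4046.8564 m^2, so 6.792 acre = 6.792 * 4046.8564 = 27486.249 m^2. Result: 27486.249 m^2 ≈ 2.749e+04 m^2 (4 s.f.).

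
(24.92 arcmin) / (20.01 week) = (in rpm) 1 arcmin = 0.00029088821 rad, so 24.92 arcmin = 24.92 * 0.00029088821 = 0.0072489342 rad. 1 week = 604800 s, so 20.01 week = 20.01 * 604800 = 12102048 s. Combine: 0.0072489342 rad / 12102048 s = 5.9898409e-10 rad/s. 1 rpm = 0.10471976 rad/s, so 5.9898409e-10 rad/s = 5.9898409e-10 / 0.10471976 = 5.7198767e-09 rpm ≈ 5.72e-09 rpm (4 s.f.). Final answer: 5.72e-09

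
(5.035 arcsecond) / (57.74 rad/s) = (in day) 4.893e-12. Check: 1 arcsecond = 4.8481368e-06 rad, so 5.035 arcsecond = 5.035 * 4.8481368e-06 = 2.4410369e-05 rad. 57.74 rad/s is already in rad/s. Combine: 2.4410369e-05 rad / 57.74 rad/s = 4.2276358e-07 s. 1 day = 86400 s, so 4.2276358e-07 s = 4.2276358e-07 / 86400 = 4.8930969e-12 day ≈ 4.893e-12 day (4 s.f.).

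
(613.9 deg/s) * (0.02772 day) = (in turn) 4084. Check: 1 deg/s = 0.017453293 rad/s, so 613.9 deg/s = 613.9 * 0.017453293 = 10.714576 rad/s. 1 day = 86400 s, so 0.02772 day = 0.02772 * 86400 = 2395.008 s. Combine: 10.714576 rad/s * 2395.008 s = 25661.496 rad. 1 turn = 6.2831853 rad, so 25661.496 rad = 25661.496 / 6.2831853 = 4084.1539 turn ≈ 4084 turn (4 s.f.).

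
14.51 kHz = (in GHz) 1.451e-05. Check: 1 kHz = 1000 Hz, so 14.51 kHz = 14.51 * 1000 = 14510 Hz. 1 GHz = 1e+09 Hz, so 14510 Hz = 14510 / 1e+09 = 1.451e-05 GHz.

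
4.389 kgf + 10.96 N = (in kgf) 1 kgf = 9.80665 N, so 4.389 kgf = 4.389 * 9.80665 = 43.041387 N. 10.96 N is already in N. Sum: 43.041387 + 10.96 = 54.001387 N. 1 kgf = 9.80665 N, so 54.001387 N = 54.001387 / 9.80665 = 5.506609 kgf ≈ 5.507 kgf (4 s.f.). Final answer: 5.507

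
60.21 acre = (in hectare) 24.37. Check: 1 acre = 4046.8564 m^2, so 60.21 acre = 60.21 * 4046.8564 = 243661.23 m^2. 1 hectare = 10000 m^2, so 243661.23 m^2 = 243661.23 / 10000 = 24.366123 hectare ≈ 24.37 hectare (4 s.f.).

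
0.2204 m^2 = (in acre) 1 acre = 4046.8564 m^2, so 0.2204 m^2 = 0.2204 / 4046.8564 = 5.4462026e-05 acre ≈ 5.446e-05 acre (4 s.f.). Final answer: 5.446e-05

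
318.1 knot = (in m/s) 1 knot = 0.51444444 m/s, so 318.1 knot = 318.1 * 0.51444444 = 163.64478 m/s. Result: 163.64478 m/s ≈ 163.6 m/s (4 s.f.). Final answer: 163.6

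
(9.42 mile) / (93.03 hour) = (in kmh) 0.163. Check: 1 mile = 1609.344 m, so 9.42 mile = 9.42 * 1609.344 = 15160.02 m. 1 hour = 3600 s, so 93.03 hour = 93.03 * 3600 = 334908 s. Combine: 15160.02 m / 334908 s = 0.045266224 m/s. 1 kmh = 0.27777778 m/s, so 0.045266224 m/s = 0.045266224 / 0.27777778 = 0.16295841 kmh ≈ 0.163 kmh (4 s.f.).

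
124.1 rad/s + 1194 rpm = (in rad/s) 249.1. Check: 124.1 rad/s is already in rad/s. 1 rpm = 0.10471976 rad/s, so 1194 rpm = 1194 * 0.10471976 = 125.03539 rad/s. Sum: 124.1 + 125.03539 = 249.13539 rad/s. Result: 249.13539 rad/s ≈ 249.1 rad/s (4 s.f.).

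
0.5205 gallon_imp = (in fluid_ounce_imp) 1 gallon_imp = 0.00454609 m^3, so 0.5205 gallon_imp = 0.5205 * 0.00454609 = 0.0023662398 m^3. 1 fluid_ounce_imp = 2.8413063e-05 m^3, so 0.0023662398 m^3 = 0.0023662398 / 2.8413063e-05 = 83.28 fluid_ounce_imp. Final answer: 83.28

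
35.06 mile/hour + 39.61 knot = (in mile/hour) 1 mile/hour = 0.44704 m/s, so 35.06 mile/hour = 35.06 * 0.44704 = 15.673222 m/s. 1 knot = 0.51444444 m/s, so 39.61 knot = 39.61 * 0.51444444 = 20.377144 m/s. Sum: 15.673222 + 20.377144 = 36.050367 m/s. 1 mile/hour = 0.44704 m/s, so 36.050367 m/s = 36.050367 / 0.44704 = 80.642374 mile/hour ≈ 80.64 mile/hour (4 s.f.). Final answer: 80.64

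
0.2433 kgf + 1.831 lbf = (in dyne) 1 kgf = 9.80665 N, so 0.2433 kgf = 0.2433 * 9.80665 = 2.3859579 N. 1 lbf = 4.4482216 N, so 1.831 lbf = 1.831 * 4.4482216 = 8.1446938 N. Sum: 2.3859579 + 8.1446938 = 10.530652 N. 1 dyne = 1e-05 N, so 10.530652 N = 10.530652 / 1e-05 = 1053065.2 dyne ≈ 1.053e+06 dyne (4 s.f.). Final answer: 1.053e+06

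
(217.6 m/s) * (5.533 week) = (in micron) 7.282e+14. Check: 217.6 m/s is already in m/s. 1 week = 604800 s, so 5.533 week = 5.533 * 604800 = 3346358.4 s. Combine: 217.6 m/s * 3346358.4 s = 7.2816759e+08 m. 1 micron = 1e-06 m, so 7.2816759e+08 m = 7.2816759e+08 / 1e-06 = 7.2816759e+14 micron ≈ 7.282e+14 micron (4 s.f.).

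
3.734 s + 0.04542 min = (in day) 3.734 s is already in s. 1 min = 60 s, so 0.04542 min = 0.04542 * 60 = 2.7252 s. Sum: 3.734 + 2.7252 = 6.4592 s. 1 day = 86400 s, so 6.4592 s = 6.4592 / 86400 = 7.4759259e-05 day ≈ 7.476e-05 day (4 s.f.). Final answer: 7.476e-05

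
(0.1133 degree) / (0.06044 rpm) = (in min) 0.005207. Check: 1 degree = 0.017453293 rad, so 0.1133 degree = 0.1133 * 0.017453293 = 0.001977458 rad. 1 rpm = 0.10471976 rad/s, so 0.06044 rpm = 0.06044 * 0.10471976 = 0.006329262 rad/s. Combine: 0.001977458 rad / 0.006329262 rad/s = 0.31243106 s. 1 min = 60 s, so 0.31243106 s = 0.31243106 / 60 = 0.0052071844 min ≈ 0.005207 min (4 s.f.).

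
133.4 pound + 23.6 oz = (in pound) 134.9. Check: 1 pound = 0.45359237 kg, so 133.4 pound = 133.4 * 0.45359237 = 60.509222 kg. 1 oz = 0.028349523 kg, so 23.6 oz = 23.6 * 0.028349523 = 0.66904875 kg. Sum: 60.509222 + 0.66904875 = 61.178271 kg. 1 pound = 0.45359237 kg, so 61.178271 kg = 61.178271 / 0.45359237 = 134.875 pound ≈ 134.9 pound (4 s.f.).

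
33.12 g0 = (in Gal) 1 g0 = 9.80665 m/s^2, so 33.12 g0 = 33.12 * 9.80665 = 324.79625 m/s^2. 1 Gal = 0.01 m/s^2, so 324.79625 m/s^2 = 324.79625 / 0.01 = 32479.625 Gal ≈ 3.248e+04 Gal (4 s.f.). Final answer: 3.248e+04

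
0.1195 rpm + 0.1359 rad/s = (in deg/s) 8.503. Check: 1 rpm = 0.10471976 rad/s, so 0.1195 rpm = 0.1195 * 0.10471976 = 0.012514011 rad/s. 0.1359 rad/s is already in rad/s. Sum: 0.012514011 + 0.1359 = 0.14841401 rad/s. 1 deg/s = 0.017453293 rad/s, so 0.14841401 rad/s = 0.14841401 / 0.017453293 = 8.5034964 deg/s ≈ 8.503 deg/s (4 s.f.).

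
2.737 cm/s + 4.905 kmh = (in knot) 1 cm/s = 0.01 m/s, so 2.737 cm/s = 2.737 * 0.01 = 0.02737 m/s. 1 kmh = 0.27777778 m/s, so 4.905 kmh = 4.905 * 0.27777778 = 1.3625 m/s. Sum: 0.02737 + 1.3625 = 1.38987 m/s. 1 knot = 0.51444444 m/s, so 1.38987 m/s = 1.38987 / 0.51444444 = 2.7016911 knot ≈ 2.702 knot (4 s.f.). Final answer: 2.702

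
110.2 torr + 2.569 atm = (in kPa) 275. Check: 1 torr = 133.32237 Pa, so 110.2 torr = 110.2 * 133.32237 = 14692.125 Pa. 1 atm = 101325 Pa, so 2.569 atm = 2.569 * 101325 = 260303.92 Pa. Sum: 14692.125 + 260303.92 = 274996.05 Pa. 1 kPa = 1000 Pa, so 274996.05 Pa = 274996.05 / 1000 = 274.99605 kPa ≈ 275 kPa (4 s.f.).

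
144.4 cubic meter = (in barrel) 908.2. Check: 144.4 cubic meter = 144.4 m^3. 1 barrel = 0.15898729 m^3, so 144.4 m^3 = 144.4 / 0.15898729 = 908.24868 barrel ≈ 908.2 barrel (4 s.f.).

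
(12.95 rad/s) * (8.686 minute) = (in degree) 3.867e+05. Check: 12.95 rad/s is already in rad/s. 1 minute = 60 s, so 8.686 minute = 8.686 * 60 = 521.16 s. Combine: 12.95 rad/s * 521.16 s = 6749.022 rad. 1 degree = 0.017453293 rad, so 6749.022 rad = 6749.022 / 0.017453293 = 386690.48 degree ≈ 3.867e+05 degree (4 s.f.).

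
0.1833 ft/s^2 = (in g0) 1 ft/s^2 = 0.3048 m/s^2, so 0.1833 ft/s^2 = 0.1833 * 0.3048 = 0.05586984 m/s^2. 1 g0 = 9.80665 m/s^2, so 0.05586984 m/s^2 = 0.05586984 / 9.80665 = 0.0056971382 g0 ≈ 0.005697 g0 (4 s.f.). Final answer: 0.005697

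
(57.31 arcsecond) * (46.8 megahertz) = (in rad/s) 1.3e+04. Check: 1 arcsecond = 4.8481368e-06 rad, so 57.31 arcsecond = 57.31 * 4.8481368e-06 = 0.00027784672 rad. 1 megahertz = 1000000 Hz, so 46.8 megahertz = 46.8 * 1000000 = 46800000 Hz. Combine: 0.00027784672 rad * 46800000 Hz = 13003.227 rad/s. Result: 13003.227 rad/s ≈ 1.3e+04 rad/s (4 s.f.).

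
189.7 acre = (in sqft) 8.263e+06. Check: 1 acre = 4046.8564 m^2, so 189.7 acre = 189.7 * 4046.8564 = 767688.66 m^2. 1 sqft = 0.09290304 m^2, so 767688.66 m^2 = 767688.66 / 0.09290304 = 8263332 sqft ≈ 8.263e+06 sqft (4 s.f.).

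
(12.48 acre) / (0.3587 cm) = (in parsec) 4.563e-10. Check: 1 acre = 4046.8564 m^2, so 12.48 acre = 12.48 * 4046.8564 = 50504.768 m^2. 1 cm = 0.01 m, so 0.3587 cm = 0.3587 * 0.01 = 0.003587 m. Combine: 50504.768 m^2 / 0.003587 m = 14079947 m. 1 parsec = 3.0856776e+16 m, so 14079947 m = 14079947 / 3.0856776e+16 = 4.5629999e-10 parsec ≈ 4.563e-10 parsec (4 s.f.).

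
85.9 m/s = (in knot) 167. Check: 1 knot = 0.51444444 m/s, so 85.9 m/s = 85.9 / 0.51444444 = 166.97624 knot ≈ 167 knot (4 s.f.).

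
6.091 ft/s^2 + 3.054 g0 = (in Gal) 1 ft/s^2 = 0.3048 m/s^2, so 6.091 ft/s^2 = 6.091 * 0.3048 = 1.8565368 m/s^2. 1 g0 = 9.80665 m/s^2, so 3.054 g0 = 3.054 * 9.80665 = 29.949509 m/s^2. Sum: 1.8565368 + 29.949509 = 31.806046 m/s^2. 1 Gal = 0.01 m/s^2, so 31.806046 m/s^2 = 31.806046 / 0.01 = 3180.6046 Gal ≈ 3181 Gal (4 s.f.). Final answer: 3181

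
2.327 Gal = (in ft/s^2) 0.07635. Check: 1 Gal = 0.01 m/s^2, so 2.327 Gal = 2.327 * 0.01 = 0.02327 m/s^2. 1 ft/s^2 = 0.3048 m/s^2, so 0.02327 m/s^2 = 0.02327 / 0.3048 = 0.076345144 ft/s^2 ≈ 0.07635 ft/s^2 (4 s.f.).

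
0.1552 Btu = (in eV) 1.022e+21. Check: 1 Btu = 1055.0559 J, so 0.1552 Btu = 0.1552 * 1055.0559 = 163.74467 J. 1 eV = 1.6021766e-19 J, so 163.74467 J = 163.74467 / 1.6021766e-19 = 1.0220138e+21 eV ≈ 1.022e+21 eV (4 s.f.).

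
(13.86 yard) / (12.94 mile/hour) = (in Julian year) 6.942e-08. Check: 1 yard = 0.9144 m, so 13.86 yard = 13.86 * 0.9144 = 12.673584 m. 1 mile/hour = 0.44704 m/s, so 12.94 mile/hour = 12.94 * 0.44704 = 5.7846976 m/s. Combine: 12.673584 m / 5.7846976 m/s = 2.190881 s. 1 Julian year = 31557600 s, so 2.190881 s = 2.190881 / 31557600 = 6.9424829e-08 Julian year ≈ 6.942e-08 Julian year (4 s.f.).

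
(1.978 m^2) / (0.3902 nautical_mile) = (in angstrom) 1.978 m^2 is already in m^2. 1 nautical_mile = 1852 m, so 0.3902 nautical_mile = 0.3902 * 1852 = 722.6504 m. Combine: 1.978 m^2 / 722.6504 m = 0.0027371465 m. 1 angstrom = 1e-10 m, so 0.0027371465 m = 0.0027371465 / 1e-10 = 27371465 angstrom ≈ 2.737e+07 angstrom (4 s.f.). Final answer: 2.737e+07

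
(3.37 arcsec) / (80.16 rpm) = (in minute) 1 arcsec = 4.8481368e-06 rad, so 3.37 arcsec = 3.37 * 4.8481368e-06 = 1.6338221e-05 rad. 1 rpm = 0.10471976 rad/s, so 80.16 rpm = 80.16 * 0.10471976 = 8.3943356 rad/s. Combine: 1.6338221e-05 rad / 8.3943356 rad/s = 1.9463388e-06 s. 1 minute = 60 s, so 1.9463388e-06 s = 1.9463388e-06 / 60 = 3.243898e-08 minute ≈ 3.244e-08 minute (4 s.f.). Final answer: 3.244e-08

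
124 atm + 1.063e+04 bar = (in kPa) 1 atm = 101325 Pa, so 124 atm = 124 * 101325 = 12564300 Pa. 1 bar = 100000 Pa, so 1.063e+04 bar = 1.063e+04 * 100000 = 1.063e+09 Pa. Sum: 12564300 + 1.063e+09 = 1.0755643e+09 Pa. 1 kPa = 1000 Pa, so 1.0755643e+09 Pa = 1.0755643e+09 / 1000 = 1075564.3 kPa ≈ 1.076e+06 kPa (4 s.f.). Final answer: 1.076e+06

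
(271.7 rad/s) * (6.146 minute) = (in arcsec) 271.7 rad/s is already in rad/s. 1 minute = 60 s, so 6.146 minute = 6.146 * 60 = 368.76 s. Combine: 271.7 rad/s * 368.76 s = 100192.09 rad. 1 arcsec = 4.8481368e-06 rad, so 100192.09 rad = 100192.09 / 4.8481368e-06 = 2.0666102e+10 arcsec ≈ 2.067e+10 arcsec (4 s.f.). Final answer: 2.067e+10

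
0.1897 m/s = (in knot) 1 knot = 0.51444444 m/s, so 0.1897 m/s = 0.1897 / 0.51444444 = 0.3687473 knot ≈ 0.3687 knot (4 s.f.). Final answer: 0.3687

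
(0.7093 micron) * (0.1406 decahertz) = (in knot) 1 micron = 1e-06 m, so 0.7093 micron = 0.7093 * 1e-06 = 7.093e-07 m. 1 decahertz = 10 Hz, so 0.1406 decahertz = 0.1406 * 10 = 1.406 Hz. Combine: 7.093e-07 m * 1.406 Hz = 9.972758e-07 m/s. 1 knot = 0.51444444 m/s, so 9.972758e-07 m/s = 9.972758e-07 / 0.51444444 = 1.9385491e-06 knot ≈ 1.939e-06 knot (4 s.f.). Final answer: 1.939e-06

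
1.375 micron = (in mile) 1 micron = 1e-06 m, so 1.375 micron = 1.375 * 1e-06 = 1.375e-06 m. 1 mile = 1609.344 m, so 1.375e-06 m = 1.375e-06 / 1609.344 = 8.5438539e-10 mile ≈ 8.544e-10 mile (4 s.f.). Final answer: 8.544e-10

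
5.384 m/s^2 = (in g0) 0.549. Check: 1 g0 = 9.80665 m/s^2, so 5.384 m/s^2 = 5.384 / 9.80665 = 0.54901521 g0 ≈ 0.549 g0 (4 s.f.).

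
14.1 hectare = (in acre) 1 hectare = 10000 m^2, so 14.1 hectare = 14.1 * 10000 = 141000 m^2. 1 acre = 4046.8564 m^2, so 141000 m^2 = 141000 / 4046.8564 = 34.841859 acre ≈ 34.84 acre (4 s.f.). Final answer: 34.84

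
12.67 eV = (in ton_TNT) 1 eV = 1.6021766e-19 J, so 12.67 eV = 12.67 * 1.6021766e-19 = 2.0299578e-18 J. 1 ton_TNT = 4.184e+09 J, so 2.0299578e-18 J = 2.0299578e-18 / 4.184e+09 = 4.8517156e-28 ton_TNT ≈ 4.852e-28 ton_TNT (4 s.f.). Final answer: 4.852e-28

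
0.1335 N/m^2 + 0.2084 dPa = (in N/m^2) 0.1543. Check: 0.1335 N/m^2 = 0.1335 Pa. 1 dPa = 0.1 Pa, so 0.2084 dPa = 0.2084 * 0.1 = 0.02084 Pa. Sum: 0.1335 + 0.02084 = 0.15434 Pa. 0.15434 Pa = 0.15434 N/m^2 ≈ 0.1543 N/m^2 (4 s.f.).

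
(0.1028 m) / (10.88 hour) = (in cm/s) 0.1028 m is already in m. 1 hour = 3600 s, so 10.88 hour = 10.88 * 3600 = 39168 s. Combine: 0.1028 m / 39168 s = 2.6245915e-06 m/s. 1 cm/s = 0.01 m/s, so 2.6245915e-06 m/s = 2.6245915e-06 / 0.01 = 0.00026245915 cm/s ≈ 0.0002625 cm/s (4 s.f.). Final answer: 0.0002625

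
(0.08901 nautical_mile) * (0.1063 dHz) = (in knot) 1 nautical_mile = 1852 m, so 0.08901 nautical_mile = 0.08901 * 1852 = 164.84652 m. 1 dHz = 0.1 Hz, so 0.1063 dHz = 0.1063 * 0.1 = 0.01063 Hz. Combine: 164.84652 m * 0.01063 Hz = 1.7523185 m/s. 1 knot = 0.51444444 m/s, so 1.7523185 m/s = 1.7523185 / 0.51444444 = 3.4062347 knot ≈ 3.406 knot (4 s.f.). Final answer: 3.406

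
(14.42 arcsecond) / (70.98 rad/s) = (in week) 1 arcsecond = 4.8481368e-06 rad, so 14.42 arcsecond = 14.42 * 4.8481368e-06 = 6.9910133e-05 rad. 70.98 rad/s is already in rad/s. Combine: 6.9910133e-05 rad / 70.98 rad/s = 9.849272e-07 s. 1 week = 604800 s, so 9.849272e-07 s = 9.849272e-07 / 604800 = 1.6285172e-12 week ≈ 1.629e-12 week (4 s.f.). Final answer: 1.629e-12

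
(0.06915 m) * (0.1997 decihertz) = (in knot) 0.002684. Check: 0.06915 m is already in m. 1 decihertz = 0.1 Hz, so 0.1997 decihertz = 0.1997 * 0.1 = 0.01997 Hz. Combine: 0.06915 m * 0.01997 Hz = 0.0013809255 m/s. 1 knot = 0.51444444 m/s, so 0.0013809255 m/s = 0.0013809255 / 0.51444444 = 0.0026843044 knot ≈ 0.002684 knot (4 s.f.).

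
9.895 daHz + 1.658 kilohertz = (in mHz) 1.757e+06. Check: 1 daHz = 10 Hz, so 9.895 daHz = 9.895 * 10 = 98.95 Hz. 1 kilohertz = 1000 Hz, so 1.658 kilohertz = 1.658 * 1000 = 1658 Hz. Sum: 98.95 + 1658 = 1756.95 Hz. 1 mHz = 0.001 Hz, so 1756.95 Hz = 1756.95 / 0.001 = 1756950 mHz ≈ 1.757e+06 mHz (4 s.f.).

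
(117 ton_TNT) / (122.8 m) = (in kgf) 4.065e+08. Check: 1 ton_TNT = 4.184e+09 J, so 117 ton_TNT = 117 * 4.184e+09 = 4.89528e+11 J. 122.8 m is already in m. Combine: 4.89528e+11 J / 122.8 m = 3.9863844e+09 N. 1 kgf = 9.80665 N, so 3.9863844e+09 N = 3.9863844e+09 / 9.80665 = 4.0649808e+08 kgf ≈ 4.065e+08 kgf (4 s.f.).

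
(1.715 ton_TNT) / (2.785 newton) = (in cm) 2.577e+11. Check: 1 ton_TNT = 4.184e+09 J, so 1.715 ton_TNT = 1.715 * 4.184e+09 = 7.17556e+09 J. 2.785 newton = 2.785 N. Combine: 7.17556e+09 J / 2.785 N = 2.5765027e+09 m. 1 cm = 0.01 m, so 2.5765027e+09 m = 2.5765027e+09 / 0.01 = 2.5765027e+11 cm ≈ 2.577e+11 cm (4 s.f.).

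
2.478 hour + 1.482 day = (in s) 1 hour = 3600 s, so 2.478 hour = 2.478 * 3600 = 8920.8 s. 1 day = 86400 s, so 1.482 day = 1.482 * 86400 = 128044.8 s. Sum: 8920.8 + 128044.8 = 136965.6 s. Result: 136965.6 s ≈ 1.37e+05 s (4 s.f.). Final answer: 1.37e+05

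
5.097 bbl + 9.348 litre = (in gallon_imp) 180.3. Check: 1 bbl = 0.15898729 m^3, so 5.097 bbl = 5.097 * 0.15898729 = 0.81035824 m^3. 1 litre = 0.001 m^3, so 9.348 litre = 9.348 * 0.001 = 0.009348 m^3. Sum: 0.81035824 + 0.009348 = 0.81970624 m^3. 1 gallon_imp = 0.00454609 m^3, so 0.81970624 m^3 = 0.81970624 / 0.00454609 = 180.31017 gallon_imp ≈ 180.3 gallon_imp (4 s.f.).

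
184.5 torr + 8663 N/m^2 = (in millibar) 1 torr = 133.32237 Pa, so 184.5 torr = 184.5 * 133.32237 = 24597.977 Pa. 8663 N/m^2 = 8663 Pa. Sum: 24597.977 + 8663 = 33260.977 Pa. 1 millibar = 100 Pa, so 33260.977 Pa = 33260.977 / 100 = 332.60977 millibar ≈ 332.6 millibar (4 s.f.). Final answer: 332.6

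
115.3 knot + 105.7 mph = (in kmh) 1 knot = 0.51444444 m/s, so 115.3 knot = 115.3 * 0.51444444 = 59.315444 m/s. 1 mph = 0.44704 m/s, so 105.7 mph = 105.7 * 0.44704 = 47.252128 m/s. Sum: 59.315444 + 47.252128 = 106.56757 m/s. 1 kmh = 0.27777778 m/s, so 106.56757 m/s = 106.56757 / 0.27777778 = 383.64326 kmh ≈ 383.6 kmh (4 s.f.). Final answer: 383.6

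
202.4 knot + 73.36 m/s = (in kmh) 1 knot = 0.51444444 m/s, so 202.4 knot = 202.4 * 0.51444444 = 104.12356 m/s. 73.36 m/s is already in m/s. Sum: 104.12356 + 73.36 = 177.48356 m/s. 1 kmh = 0.27777778 m/s, so 177.48356 m/s = 177.48356 / 0.27777778 = 638.9408 kmh ≈ 638.9 kmh (4 s.f.). Final answer: 638.9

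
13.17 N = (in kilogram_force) 1.343. Check: 1 kilogram_force = 9.80665 N, so 13.17 N = 13.17 / 9.80665 = 1.3429663 kilogram_force ≈ 1.343 kilogram_force (4 s.f.).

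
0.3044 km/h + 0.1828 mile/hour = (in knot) 1 km/h = 0.27777778 m/s, so 0.3044 km/h = 0.3044 * 0.27777778 = 0.084555556 m/s. 1 mile/hour = 0.44704 m/s, so 0.1828 mile/hour = 0.1828 * 0.44704 = 0.081718912 m/s. Sum: 0.084555556 + 0.081718912 = 0.16627447 m/s. 1 knot = 0.51444444 m/s, so 0.16627447 m/s = 0.16627447 / 0.51444444 = 0.32321171 knot ≈ 0.3232 knot (4 s.f.). Final answer: 0.3232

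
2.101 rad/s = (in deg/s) 120.4. Check: 1 deg/s = 0.017453293 rad/s, so 2.101 rad/s = 2.101 / 0.017453293 = 120.37843 deg/s ≈ 120.4 deg/s (4 s.f.).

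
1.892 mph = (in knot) 1.644. Check: 1 mph = 0.44704 m/s, so 1.892 mph = 1.892 * 0.44704 = 0.84579968 m/s. 1 knot = 0.51444444 m/s, so 0.84579968 m/s = 0.84579968 / 0.51444444 = 1.644103 knot ≈ 1.644 knot (4 s.f.).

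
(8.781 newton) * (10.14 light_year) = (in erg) 8.424e+24. Check: 8.781 newton = 8.781 N. 1 light_year = 9.4607305e+15 m, so 10.14 light_year = 10.14 * 9.4607305e+15 = 9.5931807e+16 m. Combine: 8.781 N * 9.5931807e+16 m = 8.423772e+17 J. 1 erg = 1e-07 J, so 8.423772e+17 J = 8.423772e+17 / 1e-07 = 8.423772e+24 erg ≈ 8.424e+24 erg (4 s.f.).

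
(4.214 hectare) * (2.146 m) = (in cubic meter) 1 hectare = 10000 m^2, so 4.214 hectare = 4.214 * 10000 = 42140 m^2. 2.146 m is already in m. Combine: 42140 m^2 * 2.146 m = 90432.44 m^3. 90432.44 m^3 = 90432.44 cubic meter ≈ 9.043e+04 cubic meter (4 s.f.). Final answer: 9.043e+04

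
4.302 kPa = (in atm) 1 kPa = 1000 Pa, so 4.302 kPa = 4.302 * 1000 = 4302 Pa. 1 atm = 101325 Pa, so 4302 Pa = 4302 / 101325 = 0.042457439 atm ≈ 0.04246 atm (4 s.f.). Final answer: 0.04246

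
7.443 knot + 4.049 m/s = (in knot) 15.31. Check: 1 knot = 0.51444444 m/s, so 7.443 knot = 7.443 * 0.51444444 = 3.82901 m/s. 4.049 m/s is already in m/s. Sum: 3.82901 + 4.049 = 7.87801 m/s. 1 knot = 0.51444444 m/s, so 7.87801 m/s = 7.87801 / 0.51444444 = 15.313626 knot ≈ 15.31 knot (4 s.f.).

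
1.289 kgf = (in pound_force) 2.842. Check: 1 kgf = 9.80665 N, so 1.289 kgf = 1.289 * 9.80665 = 12.640772 N. 1 pound_force = 4.4482216 N, so 12.640772 N = 12.640772 / 4.4482216 = 2.8417586 pound_force ≈ 2.842 pound_force (4 s.f.).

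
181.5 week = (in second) 1 week = 604800 s, so 181.5 week = 181.5 * 604800 = 1.097712e+08 s. 1.097712e+08 s = 1.097712e+08 second ≈ 1.098e+08 second (4 s.f.). Final answer: 1.098e+08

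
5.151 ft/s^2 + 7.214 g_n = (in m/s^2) 1 ft/s^2 = 0.3048 m/s^2, so 5.151 ft/s^2 = 5.151 * 0.3048 = 1.5700248 m/s^2. 1 g_n = 9.80665 m/s^2, so 7.214 g_n = 7.214 * 9.80665 = 70.745173 m/s^2. Sum: 1.5700248 + 70.745173 = 72.315198 m/s^2. Result: 72.315198 m/s^2 ≈ 72.32 m/s^2 (4 s.f.). Final answer: 72.32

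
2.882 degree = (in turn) 1 degree = 0.017453293 rad, so 2.882 degree = 2.882 * 0.017453293 = 0.050300389 rad. 1 turn = 6.2831853 rad, so 0.050300389 rad = 0.050300389 / 6.2831853 = 0.0080055556 turn ≈ 0.008006 turn (4 s.f.). Final answer: 0.008006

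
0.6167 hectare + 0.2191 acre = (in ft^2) 7.593e+04. Check: 1 hectare = 10000 m^2, so 0.6167 hectare = 0.6167 * 10000 = 6167 m^2. 1 acre = 4046.8564 m^2, so 0.2191 acre = 0.2191 * 4046.8564 = 886.66624 m^2. Sum: 6167 + 886.66624 = 7053.6662 m^2. 1 ft^2 = 0.09290304 m^2, so 7053.6662 m^2 = 7053.6662 / 0.09290304 = 75925.032 ft^2 ≈ 7.593e+04 ft^2 (4 s.f.).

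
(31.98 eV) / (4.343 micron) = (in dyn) 1.18e-07. Check: 1 eV = 1.6021766e-19 J, so 31.98 eV = 31.98 * 1.6021766e-19 = 5.1237609e-18 J. 1 micron = 1e-06 m, so 4.343 micron = 4.343 * 1e-06 = 4.343e-06 m. Combine: 5.1237609e-18 J / 4.343e-06 m = 1.1797746e-12 N. 1 dyn = 1e-05 N, so 1.1797746e-12 N = 1.1797746e-12 / 1e-05 = 1.1797746e-07 dyn ≈ 1.18e-07 dyn (4 s.f.).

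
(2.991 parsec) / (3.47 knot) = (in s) 1 parsec = 3.0856776e+16 m, so 2.991 parsec = 2.991 * 3.0856776e+16 = 9.2292616e+16 m. 1 knot = 0.51444444 m/s, so 3.47 knot = 3.47 * 0.51444444 = 1.7851222 m/s. Combine: 9.2292616e+16 m / 1.7851222 m/s = 5.1701007e+16 s. Result: 5.1701007e+16 s ≈ 5.17e+16 s (4 s.f.). Final answer: 5.17e+16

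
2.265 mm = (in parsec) 7.34e-20. Check: 1 mm = 0.001 m, so 2.265 mm = 2.265 * 0.001 = 0.002265 m. 1 parsec = 3.0856776e+16 m, so 0.002265 m = 0.002265 / 3.0856776e+16 = 7.3403651e-20 parsec ≈ 7.34e-20 parsec (4 s.f.).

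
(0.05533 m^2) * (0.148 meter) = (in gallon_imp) 1.801. Check: 0.05533 m^2 is already in m^2. 0.148 meter = 0.148 m. Combine: 0.05533 m^2 * 0.148 m = 0.00818884 m^3. 1 gallon_imp = 0.00454609 m^3, so 0.00818884 m^3 = 0.00818884 / 0.00454609 = 1.801293 gallon_imp ≈ 1.801 gallon_imp (4 s.f.).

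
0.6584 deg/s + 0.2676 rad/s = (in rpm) 1 deg/s = 0.017453293 rad/s, so 0.6584 deg/s = 0.6584 * 0.017453293 = 0.011491248 rad/s. 0.2676 rad/s is already in rad/s. Sum: 0.011491248 + 0.2676 = 0.27909125 rad/s. 1 rpm = 0.10471976 rad/s, so 0.27909125 rad/s = 0.27909125 / 0.10471976 = 2.6651251 rpm ≈ 2.665 rpm (4 s.f.). Final answer: 2.665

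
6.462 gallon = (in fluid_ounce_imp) 860.9. Check: 1 gallon = 0.0037854118 m^3, so 6.462 gallon = 6.462 * 0.0037854118 = 0.024461331 m^3. 1 fluid_ounce_imp = 2.8413063e-05 m^3, so 0.024461331 m^3 = 0.024461331 / 2.8413063e-05 = 860.91849 fluid_ounce_imp ≈ 860.9 fluid_ounce_imp (4 s.f.).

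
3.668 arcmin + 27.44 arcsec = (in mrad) 1 arcmin = 0.00029088821 rad, so 3.668 arcmin = 3.668 * 0.00029088821 = 0.0010669779 rad. 1 arcsec = 4.8481368e-06 rad, so 27.44 arcsec = 27.44 * 4.8481368e-06 = 0.00013303287 rad. Sum: 0.0010669779 + 0.00013303287 = 0.0012000108 rad. 1 mrad = 0.001 rad, so 0.0012000108 rad = 0.0012000108 / 0.001 = 1.2000108 mrad ≈ 1.2 mrad (4 s.f.). Final answer: 1.2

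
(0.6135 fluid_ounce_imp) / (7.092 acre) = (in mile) 1 fluid_ounce_imp = 2.8413063e-05 m^3, so 0.6135 fluid_ounce_imp = 0.6135 * 2.8413063e-05 = 1.7431414e-05 m^3. 1 acre = 4046.8564 m^2, so 7.092 acre = 7.092 * 4046.8564 = 28700.306 m^2. Combine: 1.7431414e-05 m^3 / 28700.306 m^2 = 6.0735987e-10 m. 1 mile = 1609.344 m, so 6.0735987e-10 m = 6.0735987e-10 / 1609.344 = 3.7739592e-13 mile ≈ 3.774e-13 mile (4 s.f.). Final answer: 3.774e-13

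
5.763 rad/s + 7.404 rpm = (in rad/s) 5.763 rad/s is already in rad/s. 1 rpm = 0.10471976 rad/s, so 7.404 rpm = 7.404 * 0.10471976 = 0.77534507 rad/s. Sum: 5.763 + 0.77534507 = 6.5383451 rad/s. Result: 6.5383451 rad/s ≈ 6.538 rad/s (4 s.f.). Final answer: 6.538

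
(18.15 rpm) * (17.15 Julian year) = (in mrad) 1 rpm = 0.10471976 rad/s, so 18.15 rpm = 18.15 * 0.10471976 = 1.9006636 rad/s. 1 Julian year = 31557600 s, so 17.15 Julian year = 17.15 * 31557600 = 5.4121284e+08 s. Combine: 1.9006636 rad/s * 5.4121284e+08 s = 1.0286635e+09 rad. 1 mrad = 0.001 rad, so 1.0286635e+09 rad = 1.0286635e+09 / 0.001 = 1.0286635e+12 mrad ≈ 1.029e+12 mrad (4 s.f.). Final answer: 1.029e+12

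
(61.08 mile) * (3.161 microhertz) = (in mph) 1 mile = 1609.344 m, so 61.08 mile = 61.08 * 1609.344 = 98298.732 m. 1 microhertz = 1e-06 Hz, so 3.161 microhertz = 3.161 * 1e-06 = 3.161e-06 Hz. Combine: 98298.732 m * 3.161e-06 Hz = 0.31072229 m/s. 1 mph = 0.44704 m/s, so 0.31072229 m/s = 0.31072229 / 0.44704 = 0.69506597 mph ≈ 0.6951 mph (4 s.f.). Final answer: 0.6951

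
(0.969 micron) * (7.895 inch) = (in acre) 1 micron = 1e-06 m, so 0.969 micron = 0.969 * 1e-06 = 9.69e-07 m. 1 inch = 0.0254 m, so 7.895 inch = 7.895 * 0.0254 = 0.200533 m. Combine: 9.69e-07 m * 0.200533 m = 1.9431648e-07 m^2. 1 acre = 4046.8564 m^2, so 1.9431648e-07 m^2 = 1.9431648e-07 / 4046.8564 = 4.8016647e-11 acre ≈ 4.802e-11 acre (4 s.f.). Final answer: 4.802e-11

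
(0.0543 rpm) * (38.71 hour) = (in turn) 1 rpm = 0.10471976 rad/s, so 0.0543 rpm = 0.0543 * 0.10471976 = 0.0056862827 rad/s. 1 hour = 3600 s, so 38.71 hour = 38.71 * 3600 = 139356 s. Combine: 0.0056862827 rad/s * 139356 s = 792.41761 rad. 1 turn = 6.2831853 rad, so 792.41761 rad = 792.41761 / 6.2831853 = 126.11718 turn ≈ 126.1 turn (4 s.f.). Final answer: 126.1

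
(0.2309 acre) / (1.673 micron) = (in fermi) 1 acre = 4046.8564 m^2, so 0.2309 acre = 0.2309 * 4046.8564 = 934.41915 m^2. 1 micron = 1e-06 m, so 1.673 micron = 1.673 * 1e-06 = 1.673e-06 m. Combine: 934.41915 m^2 / 1.673e-06 m = 5.5852908e+08 m. 1 fermi = 1e-15 m, so 5.5852908e+08 m = 5.5852908e+08 / 1e-15 = 5.5852908e+23 fermi ≈ 5.585e+23 fermi (4 s.f.). Final answer: 5.585e+23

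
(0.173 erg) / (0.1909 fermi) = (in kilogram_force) 9.241e+06. Check: 1 erg = 1e-07 J, so 0.173 erg = 0.173 * 1e-07 = 1.73e-08 J. 1 fermi = 1e-15 m, so 0.1909 fermi = 0.1909 * 1e-15 = 1.909e-16 m. Combine: 1.73e-08 J / 1.909e-16 m = 90623363 N. 1 kilogram_force = 9.80665 N, so 90623363 N = 90623363 / 9.80665 = 9241011.3 kilogram_force ≈ 9.241e+06 kilogram_force (4 s.f.).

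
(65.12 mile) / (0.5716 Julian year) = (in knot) 1 mile = 1609.344 m, so 65.12 mile = 65.12 * 1609.344 = 104800.48 m. 1 Julian year = 31557600 s, so 0.5716 Julian year = 0.5716 * 31557600 = 18038324 s. Combine: 104800.48 m / 18038324 s = 0.005809879 m/s. 1 knot = 0.51444444 m/s, so 0.005809879 m/s = 0.005809879 / 0.51444444 = 0.011293501 knot ≈ 0.01129 knot (4 s.f.). Final answer: 0.01129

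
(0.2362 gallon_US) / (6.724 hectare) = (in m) 1.33e-08. Check: 1 gallon_US = 0.0037854118 m^3, so 0.2362 gallon_US = 0.2362 * 0.0037854118 = 0.00089411426 m^3. 1 hectare = 10000 m^2, so 6.724 hectare = 6.724 * 10000 = 67240 m^2. Combine: 0.00089411426 m^3 / 67240 m^2 = 1.3297357e-08 m. Result: 1.3297357e-08 m ≈ 1.33e-08 m (4 s.f.).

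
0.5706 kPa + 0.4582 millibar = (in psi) 1 kPa = 1000 Pa, so 0.5706 kPa = 0.5706 * 1000 = 570.6 Pa. 1 millibar = 100 Pa, so 0.4582 millibar = 0.4582 * 100 = 45.82 Pa. Sum: 570.6 + 45.82 = 616.42 Pa. 1 psi = 6894.7573 Pa, so 616.42 Pa = 616.42 / 6894.7573 = 0.089404162 psi ≈ 0.0894 psi (4 s.f.). Final answer: 0.0894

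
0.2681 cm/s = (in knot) 1 cm/s = 0.01 m/s, so 0.2681 cm/s = 0.2681 * 0.01 = 0.002681 m/s. 1 knot = 0.51444444 m/s, so 0.002681 m/s = 0.002681 / 0.51444444 = 0.0052114471 knot ≈ 0.005211 knot (4 s.f.). Final answer: 0.005211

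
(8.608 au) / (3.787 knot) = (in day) 7.65e+06. Check: 1 au = 1.4959787e+11 m, so 8.608 au = 8.608 * 1.4959787e+11 = 1.2877385e+12 m. 1 knot = 0.51444444 m/s, so 3.787 knot = 3.787 * 0.51444444 = 1.9482011 m/s. Combine: 1.2877385e+12 m / 1.9482011 m/s = 6.6098847e+11 s. 1 day = 86400 s, so 6.6098847e+11 s = 6.6098847e+11 / 86400 = 7650329.5 day ≈ 7.65e+06 day (4 s.f.).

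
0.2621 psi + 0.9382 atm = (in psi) 14.05. Check: 1 psi = 6894.7573 Pa, so 0.2621 psi = 0.2621 * 6894.7573 = 1807.1159 Pa. 1 atm = 101325 Pa, so 0.9382 atm = 0.9382 * 101325 = 95063.115 Pa. Sum: 1807.1159 + 95063.115 = 96870.231 Pa. 1 psi = 6894.7573 Pa, so 96870.231 Pa = 96870.231 / 6894.7573 = 14.049839 psi ≈ 14.05 psi (4 s.f.).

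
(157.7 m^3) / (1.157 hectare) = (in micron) 1.363e+04. Check: 157.7 m^3 is already in m^3. 1 hectare = 10000 m^2, so 1.157 hectare = 1.157 * 10000 = 11570 m^2. Combine: 157.7 m^3 / 11570 m^2 = 0.013630078 m. 1 micron = 1e-06 m, so 0.013630078 m = 0.013630078 / 1e-06 = 13630.078 micron ≈ 1.363e+04 micron (4 s.f.).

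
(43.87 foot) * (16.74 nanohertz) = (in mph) 5.007e-07. Check: 1 foot = 0.3048 m, so 43.87 foot = 43.87 * 0.3048 = 13.371576 m. 1 nanohertz = 1e-09 Hz, so 16.74 nanohertz = 16.74 * 1e-09 = 1.674e-08 Hz. Combine: 13.371576 m * 1.674e-08 Hz = 2.2384018e-07 m/s. 1 mph = 0.44704 m/s, so 2.2384018e-07 m/s = 2.2384018e-07 / 0.44704 = 5.0071623e-07 mph ≈ 5.007e-07 mph (4 s.f.).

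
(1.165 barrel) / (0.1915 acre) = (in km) 2.39e-07. Check: 1 barrel = 0.15898729 m^3, so 1.165 barrel = 1.165 * 0.15898729 = 0.1852202 m^3. 1 acre = 4046.8564 m^2, so 0.1915 acre = 0.1915 * 4046.8564 = 774.973 m^2. Combine: 0.1852202 m^3 / 774.973 m^2 = 0.00023900213 m. 1 km = 1000 m, so 0.00023900213 m = 0.00023900213 / 1000 = 2.3900213e-07 km ≈ 2.39e-07 km (4 s.f.).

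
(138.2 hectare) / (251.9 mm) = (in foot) 1.8e+07. Check: 1 hectare = 10000 m^2, so 138.2 hectare = 138.2 * 10000 = 1382000 m^2. 1 mm = 0.001 m, so 251.9 mm = 251.9 * 0.001 = 0.2519 m. Combine: 1382000 m^2 / 0.2519 m = 5486304.1 m. 1 foot = 0.3048 m, so 5486304.1 m = 5486304.1 / 0.3048 = 17999685 foot ≈ 1.8e+07 foot (4 s.f.).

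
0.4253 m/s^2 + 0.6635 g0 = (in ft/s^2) 0.4253 m/s^2 is already in m/s^2. 1 g0 = 9.80665 m/s^2, so 0.6635 g0 = 0.6635 * 9.80665 = 6.5067123 m/s^2. Sum: 0.4253 + 6.5067123 = 6.9320123 m/s^2. 1 ft/s^2 = 0.3048 m/s^2, so 6.9320123 m/s^2 = 6.9320123 / 0.3048 = 22.742822 ft/s^2 ≈ 22.74 ft/s^2 (4 s.f.). Final answer: 22.74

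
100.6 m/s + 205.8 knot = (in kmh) 743.3. Check: 100.6 m/s is already in m/s. 1 knot = 0.51444444 m/s, so 205.8 knot = 205.8 * 0.51444444 = 105.87267 m/s. Sum: 100.6 + 105.87267 = 206.47267 m/s. 1 kmh = 0.27777778 m/s, so 206.47267 m/s = 206.47267 / 0.27777778 = 743.3016 kmh ≈ 743.3 kmh (4 s.f.).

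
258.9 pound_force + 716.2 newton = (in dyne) 1 pound_force = 4.4482216 N, so 258.9 pound_force = 258.9 * 4.4482216 = 1151.6446 N. 716.2 newton = 716.2 N. Sum: 1151.6446 + 716.2 = 1867.8446 N. 1 dyne = 1e-05 N, so 1867.8446 N = 1867.8446 / 1e-05 = 1.8678446e+08 dyne ≈ 1.868e+08 dyne (4 s.f.). Final answer: 1.868e+08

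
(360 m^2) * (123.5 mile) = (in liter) 7.155e+10. Check: 360 m^2 is already in m^2. 1 mile = 1609.344 m, so 123.5 mile = 123.5 * 1609.344 = 198753.98 m. Combine: 360 m^2 * 198753.98 m = 71551434 m^3. 1 liter = 0.001 m^3, so 71551434 m^3 = 71551434 / 0.001 = 7.1551434e+10 liter ≈ 7.155e+10 liter (4 s.f.).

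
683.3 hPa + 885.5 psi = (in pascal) 1 hPa = 100 Pa, so 683.3 hPa = 683.3 * 100 = 68330 Pa. 1 psi = 6894.7573 Pa, so 885.5 psi = 885.5 * 6894.7573 = 6105307.6 Pa. Sum: 68330 + 6105307.6 = 6173637.6 Pa. 6173637.6 Pa = 6173637.6 pascal ≈ 6.174e+06 pascal (4 s.f.). Final answer: 6.174e+06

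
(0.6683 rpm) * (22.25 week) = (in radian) 1 rpm = 0.10471976 rad/s, so 0.6683 rpm = 0.6683 * 0.10471976 = 0.069984212 rad/s. 1 week = 604800 s, so 22.25 week = 22.25 * 604800 = 13456800 s. Combine: 0.069984212 rad/s * 13456800 s = 941763.55 rad. 941763.55 rad = 941763.55 radian ≈ 9.418e+05 radian (4 s.f.). Final answer: 9.418e+05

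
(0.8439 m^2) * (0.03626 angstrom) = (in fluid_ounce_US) 0.8439 m^2 is already in m^2. 1 angstrom = 1e-10 m, so 0.03626 angstrom = 0.03626 * 1e-10 = 3.626e-12 m. Combine: 0.8439 m^2 * 3.626e-12 m = 3.0599814e-12 m^3. 1 fluid_ounce_US = 2.957353e-05 m^3, so 3.0599814e-12 m^3 = 3.0599814e-12 / 2.957353e-05 = 1.0347028e-07 fluid_ounce_US ≈ 1.035e-07 fluid_ounce_US (4 s.f.). Final answer: 1.035e-07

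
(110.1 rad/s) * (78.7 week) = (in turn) 8.341e+08. Check: 110.1 rad/s is already in rad/s. 1 week = 604800 s, so 78.7 week = 78.7 * 604800 = 47597760 s. Combine: 110.1 rad/s * 47597760 s = 5.2405134e+09 rad. 1 turn = 6.2831853 rad, so 5.2405134e+09 rad = 5.2405134e+09 / 6.2831853 = 8.3405361e+08 turn ≈ 8.341e+08 turn (4 s.f.).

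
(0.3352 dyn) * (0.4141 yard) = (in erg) 1 dyn = 1e-05 N, so 0.3352 dyn = 0.3352 * 1e-05 = 3.352e-06 N. 1 yard = 0.9144 m, so 0.4141 yard = 0.4141 * 0.9144 = 0.37865304 m. Combine: 3.352e-06 N * 0.37865304 m = 1.269245e-06 J. 1 erg = 1e-07 J, so 1.269245e-06 J = 1.269245e-06 / 1e-07 = 12.69245 erg ≈ 12.69 erg (4 s.f.). Final answer: 12.69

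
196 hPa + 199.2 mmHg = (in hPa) 1 hPa = 100 Pa, so 196 hPa = 196 * 100 = 19600 Pa. 1 mmHg = 133.32237 Pa, so 199.2 mmHg = 199.2 * 133.32237 = 26557.816 Pa. Sum: 19600 + 26557.816 = 46157.816 Pa. 1 hPa = 100 Pa, so 46157.816 Pa = 46157.816 / 100 = 461.57816 hPa ≈ 461.6 hPa (4 s.f.). Final answer: 461.6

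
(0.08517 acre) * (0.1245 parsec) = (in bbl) 1 acre = 4046.8564 m^2, so 0.08517 acre = 0.08517 * 4046.8564 = 344.67076 m^2. 1 parsec = 3.0856776e+16 m, so 0.1245 parsec = 0.1245 * 3.0856776e+16 = 3.8416686e+15 m. Combine: 344.67076 m^2 * 3.8416686e+15 m = 1.3241108e+18 m^3. 1 bbl = 0.15898729 m^3, so 1.3241108e+18 m^3 = 1.3241108e+18 / 0.15898729 = 8.3284066e+18 bbl ≈ 8.328e+18 bbl (4 s.f.). Final answer: 8.328e+18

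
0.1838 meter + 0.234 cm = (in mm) 0.1838 meter = 0.1838 m. 1 cm = 0.01 m, so 0.234 cm = 0.234 * 0.01 = 0.00234 m. Sum: 0.1838 + 0.00234 = 0.18614 m. 1 mm = 0.001 m, so 0.18614 m = 0.18614 / 0.001 = 186.14 mm ≈ 186.1 mm (4 s.f.). Final answer: 186.1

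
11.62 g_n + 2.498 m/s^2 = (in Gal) 1.165e+04. Check: 1 g_n = 9.80665 m/s^2, so 11.62 g_n = 11.62 * 9.80665 = 113.95327 m/s^2. 2.498 m/s^2 is already in m/s^2. Sum: 113.95327 + 2.498 = 116.45127 m/s^2. 1 Gal = 0.01 m/s^2, so 116.45127 m/s^2 = 116.45127 / 0.01 = 11645.127 Gal ≈ 1.165e+04 Gal (4 s.f.).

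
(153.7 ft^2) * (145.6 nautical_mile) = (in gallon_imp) 8.47e+08. Check: 1 ft^2 = 0.09290304 m^2, so 153.7 ft^2 = 153.7 * 0.09290304 = 14.279197 m^2. 1 nautical_mile = 1852 m, so 145.6 nautical_mile = 145.6 * 1852 = 269651.2 m. Combine: 14.279197 m^2 * 269651.2 m = 3850402.7 m^3. 1 gallon_imp = 0.00454609 m^3, so 3850402.7 m^3 = 3850402.7 / 0.00454609 = 8.4697018e+08 gallon_imp ≈ 8.47e+08 gallon_imp (4 s.f.).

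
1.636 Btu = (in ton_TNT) 1 Btu = 1055.0559 J, so 1.636 Btu = 1.636 * 1055.0559 = 1726.0714 J. 1 ton_TNT = 4.184e+09 J, so 1726.0714 J = 1726.0714 / 4.184e+09 = 4.1254096e-07 ton_TNT ≈ 4.125e-07 ton_TNT (4 s.f.). Final answer: 4.125e-07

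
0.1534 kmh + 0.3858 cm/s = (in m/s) 1 kmh = 0.27777778 m/s, so 0.1534 kmh = 0.1534 * 0.27777778 = 0.042611111 m/s. 1 cm/s = 0.01 m/s, so 0.3858 cm/s = 0.3858 * 0.01 = 0.003858 m/s. Sum: 0.042611111 + 0.003858 = 0.046469111 m/s. Result: 0.046469111 m/s ≈ 0.04647 m/s (4 s.f.). Final answer: 0.04647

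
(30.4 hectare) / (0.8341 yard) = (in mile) 1 hectare = 10000 m^2, so 30.4 hectare = 30.4 * 10000 = 304000 m^2. 1 yard = 0.9144 m, so 0.8341 yard = 0.8341 * 0.9144 = 0.76270104 m. Combine: 304000 m^2 / 0.76270104 m = 398583.43 m. 1 mile = 1609.344 m, so 398583.43 m = 398583.43 / 1609.344 = 247.66826 mile ≈ 247.7 mile (4 s.f.). Final answer: 247.7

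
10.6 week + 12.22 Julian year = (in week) 648.2. Check: 1 week = 604800 s, so 10.6 week = 10.6 * 604800 = 6410880 s. 1 Julian year = 31557600 s, so 12.22 Julian year = 12.22 * 31557600 = 3.8563387e+08 s. Sum: 6410880 + 3.8563387e+08 = 3.9204475e+08 s. 1 week = 604800 s, so 3.9204475e+08 s = 3.9204475e+08 / 604800 = 648.22214 week ≈ 648.2 week (4 s.f.).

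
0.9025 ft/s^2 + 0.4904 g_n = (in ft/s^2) 1 ft/s^2 = 0.3048 m/s^2, so 0.9025 ft/s^2 = 0.9025 * 0.3048 = 0.275082 m/s^2. 1 g_n = 9.80665 m/s^2, so 0.4904 g_n = 0.4904 * 9.80665 = 4.8091812 m/s^2. Sum: 0.275082 + 4.8091812 = 5.0842632 m/s^2. 1 ft/s^2 = 0.3048 m/s^2, so 5.0842632 m/s^2 = 5.0842632 / 0.3048 = 16.680653 ft/s^2 ≈ 16.68 ft/s^2 (4 s.f.). Final answer: 16.68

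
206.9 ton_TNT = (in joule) 1 ton_TNT = 4.184e+09 J, so 206.9 ton_TNT = 206.9 * 4.184e+09 = 8.656696e+11 J. 8.656696e+11 J = 8.656696e+11 joule ≈ 8.657e+11 joule (4 s.f.). Final answer: 8.657e+11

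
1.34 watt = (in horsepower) 1.34 watt = 1.34 W. 1 horsepower = 745.69987 W, so 1.34 W = 1.34 / 745.69987 = 0.0017969696 horsepower ≈ 0.001797 horsepower (4 s.f.). Final answer: 0.001797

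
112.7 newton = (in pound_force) 112.7 newton = 112.7 N. 1 pound_force = 4.4482216 N, so 112.7 N = 112.7 / 4.4482216 = 25.335968 pound_force ≈ 25.34 pound_force (4 s.f.). Final answer: 25.34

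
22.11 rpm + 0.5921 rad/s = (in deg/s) 166.6. Check: 1 rpm = 0.10471976 rad/s, so 22.11 rpm = 22.11 * 0.10471976 = 2.3153538 rad/s. 0.5921 rad/s is already in rad/s. Sum: 2.3153538 + 0.5921 = 2.9074538 rad/s. 1 deg/s = 0.017453293 rad/s, so 2.9074538 rad/s = 2.9074538 / 0.017453293 = 166.58483 deg/s ≈ 166.6 deg/s (4 s.f.).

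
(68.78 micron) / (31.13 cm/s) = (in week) 3.653e-10. Check: 1 micron = 1e-06 m, so 68.78 micron = 68.78 * 1e-06 = 6.878e-05 m. 1 cm/s = 0.01 m/s, so 31.13 cm/s = 31.13 * 0.01 = 0.3113 m/s. Combine: 6.878e-05 m / 0.3113 m/s = 0.00022094443 s. 1 week = 604800 s, so 0.00022094443 s = 0.00022094443 / 604800 = 3.6531817e-10 week ≈ 3.653e-10 week (4 s.f.).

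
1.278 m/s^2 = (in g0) 0.1303. Check: 1 g0 = 9.80665 m/s^2, so 1.278 m/s^2 = 1.278 / 9.80665 = 0.13031973 g0 ≈ 0.1303 g0 (4 s.f.).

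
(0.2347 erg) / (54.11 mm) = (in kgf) 4.423e-08. Check: 1 erg = 1e-07 J, so 0.2347 erg = 0.2347 * 1e-07 = 2.347e-08 J. 1 mm = 0.001 m, so 54.11 mm = 54.11 * 0.001 = 0.05411 m. Combine: 2.347e-08 J / 0.05411 m = 4.3374607e-07 N. 1 kgf = 9.80665 N, so 4.3374607e-07 N = 4.3374607e-07 / 9.80665 = 4.422979e-08 kgf ≈ 4.423e-08 kgf (4 s.f.).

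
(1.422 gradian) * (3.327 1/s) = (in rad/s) 1 gradian = 0.015707963 rad, so 1.422 gradian = 1.422 * 0.015707963 = 0.022336724 rad. 3.327 1/s = 3.327 Hz. Combine: 0.022336724 rad * 3.327 Hz = 0.07431428 rad/s. Result: 0.07431428 rad/s ≈ 0.07431 rad/s (4 s.f.). Final answer: 0.07431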